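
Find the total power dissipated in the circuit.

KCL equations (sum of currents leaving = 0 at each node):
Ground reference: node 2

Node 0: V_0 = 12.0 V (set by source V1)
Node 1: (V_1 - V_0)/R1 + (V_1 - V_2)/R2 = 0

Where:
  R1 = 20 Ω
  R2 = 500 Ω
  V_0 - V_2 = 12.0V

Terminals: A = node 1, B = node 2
Nodal analysis, taking node 2 as the 0 V reference.
Source V1 fixes V_0 = 12 V.
KCL at each unknown node (sum of currents leaving = 0; resistances in Ω):
  Node 1: (V_1 - 12)/20 + (V_1 - 0)/500 = 0
Collecting terms: 0.052 × V_1 = 0.6  =>  V_1 = 11.54 V
Power in each resistor, P = (ΔV)²/R:
  P_R1 = (12 - 11.54)²/20 = 0.01065 W
  P_R2 = (11.54 - 0)²/500 = 0.2663 W
P_total = P_R1 + P_R2 = 0.2769 W

Final answer: 0.2769 W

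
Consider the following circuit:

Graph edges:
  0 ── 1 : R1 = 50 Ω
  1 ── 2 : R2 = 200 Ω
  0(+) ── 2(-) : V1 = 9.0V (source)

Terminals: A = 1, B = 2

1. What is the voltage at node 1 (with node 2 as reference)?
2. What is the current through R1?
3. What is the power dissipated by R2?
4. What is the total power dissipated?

Nodal analysis, taking node 2 as the 0 V reference.
Source V1 fixes V_0 = 9 V.
KCL at each unknown node (sum of currents leaving = 0; resistances in Ω):
  Node 1: (V_1 - 9)/50 + (V_1 - 0)/200 = 0
Collecting terms: 0.025 × V_1 = 0.18  =>  V_1 = 7.2 V
Part 1:
  Read off the nodal solution: V_1 = 7.2 V
Part 2:
  I_R1 = (V_0 - V_1)/R1 = (9 - 7.2)/50 = 0.036 A
  Magnitude: I_R1 = 0.036 A
Part 3:
  I_R2 = (V_1 - V_2)/R2 = (7.2 - 0)/200 = 0.036 A
  P_R2 = I_R2² × R2 = (0.036)² × 200 = 0.2592 W
Part 4:
  Power in each resistor, P = (ΔV)²/R:
    P_R1 = (9 - 7.2)²/50 = 0.0648 W
    P_R2 = (7.2 - 0)²/200 = 0.2592 W
  P_total = P_R1 + P_R2 = 0.324 W

Final answers:
1. V_1 = 7.2 V
2. I_R1 = 0.036 A
3. P_R2 = 0.2592 W
4. P_total = 0.324 W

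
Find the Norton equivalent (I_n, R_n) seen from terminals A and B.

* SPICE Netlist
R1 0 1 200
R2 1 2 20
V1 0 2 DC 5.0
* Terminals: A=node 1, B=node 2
Find the Thévenin equivalent first; then I_n = V_th/R_th and R_n = R_th.
Step 1 — V_th is the open-circuit voltage V_A - V_B (nothing connected across the terminals).
Nodal analysis, taking node 2 as the 0 V reference.
Source V1 fixes V_0 = 5 V.
KCL at each unknown node (sum of currents leaving = 0; resistances in Ω):
  Node 1: (V_1 - 5)/200 + (V_1 - 0)/20 = 0
Collecting terms: 0.055 × V_1 = 0.025  =>  V_1 = 0.4545 V
V_th = V_1 - V_2 = 0.4545 - 0 = 0.4545 V
Step 2 — R_th: zero the source — replace V1 by a short circuit (node 2 merges into node 0) — and find the resistance seen between A (node 1) and B (node 0).
Reduce the network between node 1 (A) and node 0 (B) by series/parallel combination:
  Rp1 = R1 ‖ R2 (parallel, both between nodes 0 and 1) = 1/(1/200 + 1/20) = 18.18 Ω
R_th = 18.18 Ω
I_n = V_th/R_th = 0.4545/18.18 = 0.025 A, and R_n = R_th = 18.18 Ω

Final answer: I_n = 0.025 A, R_n = 18.18 Ω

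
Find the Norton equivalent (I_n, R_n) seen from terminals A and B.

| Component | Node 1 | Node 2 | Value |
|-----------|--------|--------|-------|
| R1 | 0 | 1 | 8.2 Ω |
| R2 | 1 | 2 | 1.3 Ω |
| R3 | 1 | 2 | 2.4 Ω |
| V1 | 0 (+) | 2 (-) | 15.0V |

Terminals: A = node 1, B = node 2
Find the Thévenin equivalent first; then I_n = V_th/R_th and R_n = R_th.
Step 1 — V_th is the open-circuit voltage V_A - V_B (nothing connected across the terminals).
Nodal analysis, taking node 2 as the 0 V reference.
Source V1 fixes V_0 = 15 V.
KCL at each unknown node (sum of currents leaving = 0; resistances in Ω):
  Node 1: (V_1 - 15)/8.2 + (V_1 - 0)/1.3 + (V_1 - 0)/2.4 = 0
Collecting terms: 1.308 × V_1 = 1.829  =>  V_1 = 1.399 V
V_th = V_1 - V_2 = 1.399 - 0 = 1.399 V
Step 2 — R_th: zero the source — replace V1 by a short circuit (node 2 merges into node 0) — and find the resistance seen between A (node 1) and B (node 0).
Reduce the network between node 1 (A) and node 0 (B) by series/parallel combination:
  Rp1 = R1 ‖ R2 ‖ R3 (parallel, all between nodes 0 and 1) = 1/(1/8.2 + 1/1.3 + 1/2.4) = 0.7646 Ω
R_th = 0.7646 Ω
I_n = V_th/R_th = 1.399/0.7646 = 1.829 A, and R_n = R_th = 0.7646 Ω

Final answer: I_n = 1.829 A, R_n = 0.7646 Ω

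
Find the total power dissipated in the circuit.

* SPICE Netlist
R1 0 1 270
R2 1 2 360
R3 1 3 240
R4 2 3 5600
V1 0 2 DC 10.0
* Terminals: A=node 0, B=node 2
Nodal analysis, taking node 2 as the 0 V reference.
Source V1 fixes V_0 = 10 V.
KCL at each unknown node (sum of currents leaving = 0; resistances in Ω):
  Node 1: (V_1 - 10)/270 + (V_1 - 0)/360 + (V_1 - V_3)/240 = 0
  Node 3: (V_3 - V_1)/240 + (V_3 - 0)/5600 = 0
Collecting terms (coefficients in siemens):
  0.01065·V_1 - 0.004167·V_3 = 0.03704
  0.004345·V_3 - 0.004167·V_1 = 0
Determinant D = (0.01065)(0.004345) - (-0.004167)(-0.004167) = 0.00002891
V_1 = [(0.03704)(0.004345) - (-0.004167)(0)]/D = 5.567 V
V_3 = [(0.01065)(0) - (0.03704)(-0.004167)]/D = 5.338 V
Power in each resistor, P = (ΔV)²/R:
  P_R1 = (10 - 5.567)²/270 = 0.07278 W
  P_R2 = (5.567 - 0)²/360 = 0.08609 W
  P_R3 = (5.567 - 5.338)²/240 = 0.0002181 W
  P_R4 = (0 - 5.338)²/5600 = 0.005089 W
P_total = P_R1 + P_R2 + P_R3 + P_R4 = 0.1642 W

Final answer: 0.1642 W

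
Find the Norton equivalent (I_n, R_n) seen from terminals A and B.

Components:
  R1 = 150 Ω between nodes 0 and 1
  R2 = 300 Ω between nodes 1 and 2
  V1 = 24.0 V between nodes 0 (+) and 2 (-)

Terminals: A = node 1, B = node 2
Find the Thévenin equivalent first; then I_n = V_th/R_th and R_n = R_th.
Step 1 — V_th is the open-circuit voltage V_A - V_B (nothing connected across the terminals).
Nodal analysis, taking node 2 as the 0 V reference.
Source V1 fixes V_0 = 24 V.
KCL at each unknown node (sum of currents leaving = 0; resistances in Ω):
  Node 1: (V_1 - 24)/150 + (V_1 - 0)/300 = 0
Collecting terms: 0.01 × V_1 = 0.16  =>  V_1 = 16 V
V_th = V_1 - V_2 = 16 - 0 = 16 V
Step 2 — R_th: zero the source — replace V1 by a short circuit (node 2 merges into node 0) — and find the resistance seen between A (node 1) and B (node 0).
Reduce the network between node 1 (A) and node 0 (B) by series/parallel combination:
  Rp1 = R1 ‖ R2 (parallel, both between nodes 0 and 1) = 1/(1/150 + 1/300) = 100 Ω
R_th = 100 Ω
I_n = V_th/R_th = 16/100 = 0.16 A, and R_n = R_th = 100 Ω

Final answer: I_n = 0.16 A, R_n = 100 Ω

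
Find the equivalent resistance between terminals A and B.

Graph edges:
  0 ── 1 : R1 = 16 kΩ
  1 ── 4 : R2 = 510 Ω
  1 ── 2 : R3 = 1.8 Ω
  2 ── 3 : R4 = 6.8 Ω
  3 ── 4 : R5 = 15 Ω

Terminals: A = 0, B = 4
Reduce the network between node 0 (A) and node 4 (B) by series/parallel combination:
  Rs1 = R3 + R4 (series, joined only at node 2) = 1.8 + 6.8 = 8.6 Ω
  Rs2 = R5 + Rs1 (series, joined only at node 3) = 15 + 8.6 = 23.6 Ω
  Rp1 = R2 ‖ Rs2 (parallel, both between nodes 1 and 4) = 1/(1/510 + 1/23.6) = 22.56 Ω
  Rs3 = R1 + Rp1 (series, joined only at node 1) = 16000 + 22.56 = 16020 Ω
R_eq = 16.02 kΩ

Final answer: 16.02 kΩ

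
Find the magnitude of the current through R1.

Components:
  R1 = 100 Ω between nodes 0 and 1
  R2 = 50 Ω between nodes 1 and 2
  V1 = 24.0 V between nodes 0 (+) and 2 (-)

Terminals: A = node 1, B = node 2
Nodal analysis, taking node 2 as the 0 V reference.
Source V1 fixes V_0 = 24 V.
KCL at each unknown node (sum of currents leaving = 0; resistances in Ω):
  Node 1: (V_1 - 24)/100 + (V_1 - 0)/50 = 0
Collecting terms: 0.03 × V_1 = 0.24  =>  V_1 = 8 V
I_R1 = (V_0 - V_1)/R1 = (24 - 8)/100 = 0.16 A
|I_R1| = 0.16 A

Final answer: |I_R1| = 0.16 A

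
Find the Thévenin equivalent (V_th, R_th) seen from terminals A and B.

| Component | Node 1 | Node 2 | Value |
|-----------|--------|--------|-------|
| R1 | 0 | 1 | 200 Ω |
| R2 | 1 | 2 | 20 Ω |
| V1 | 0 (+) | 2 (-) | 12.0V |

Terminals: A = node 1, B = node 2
Step 1 — V_th is the open-circuit voltage V_A - V_B (nothing connected across the terminals).
Nodal analysis, taking node 2 as the 0 V reference.
Source V1 fixes V_0 = 12 V.
KCL at each unknown node (sum of currents leaving = 0; resistances in Ω):
  Node 1: (V_1 - 12)/200 + (V_1 - 0)/20 = 0
Collecting terms: 0.055 × V_1 = 0.06  =>  V_1 = 1.091 V
V_th = V_1 - V_2 = 1.091 - 0 = 1.091 V
Step 2 — R_th: zero the source — replace V1 by a short circuit (node 2 merges into node 0) — and find the resistance seen between A (node 1) and B (node 0).
Reduce the network between node 1 (A) and node 0 (B) by series/parallel combination:
  Rp1 = R1 ‖ R2 (parallel, both between nodes 0 and 1) = 1/(1/200 + 1/20) = 18.18 Ω
R_th = 18.18 Ω

Final answer: V_th = 1.091 V, R_th = 18.18 Ω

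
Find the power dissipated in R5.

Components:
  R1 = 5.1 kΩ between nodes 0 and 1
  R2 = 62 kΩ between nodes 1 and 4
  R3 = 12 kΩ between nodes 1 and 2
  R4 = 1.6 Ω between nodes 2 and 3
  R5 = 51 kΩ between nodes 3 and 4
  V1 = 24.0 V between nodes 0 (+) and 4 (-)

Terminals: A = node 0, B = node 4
Nodal analysis, taking node 4 as the 0 V reference.
Source V1 fixes V_0 = 24 V.
KCL at each unknown node (sum of currents leaving = 0; resistances in Ω):
  Node 1: (V_1 - 24)/5100 + (V_1 - 0)/62000 + (V_1 - V_2)/12000 = 0
  Node 2: (V_2 - V_1)/12000 + (V_2 - V_3)/1.6 = 0
  Node 3: (V_3 - V_2)/1.6 + (V_3 - 0)/51000 = 0
Collecting terms (coefficients in siemens):
  0.0002955·V_1 - 0.00008333·V_2 = 0.004706
  0.6251·V_2 - 0.00008333·V_1 - 0.625·V_3 = 0
  0.625·V_3 - 0.625·V_2 = 0
Solving these 3 simultaneous equations (Gaussian elimination) gives:
  V_1 = 20.63 V, V_2 = 16.7 V, V_3 = 16.7 V
I_R5 = (V_3 - V_4)/R5 = (16.7 - 0)/51000 = 0.0003275 A
P_R5 = I_R5² × R5 = (0.0003275)² × 51000 = 0.00547 W

Final answer: 0.00547 W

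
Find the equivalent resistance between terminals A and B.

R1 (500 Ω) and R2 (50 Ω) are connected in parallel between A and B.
Reduce the network between node 0 (A) and node 1 (B) by series/parallel combination:
  Rp1 = R1 ‖ R2 (parallel, both between nodes 0 and 1) = 1/(1/500 + 1/50) = 45.45 Ω
R_eq = 45.45 Ω

Final answer: 45.45 Ω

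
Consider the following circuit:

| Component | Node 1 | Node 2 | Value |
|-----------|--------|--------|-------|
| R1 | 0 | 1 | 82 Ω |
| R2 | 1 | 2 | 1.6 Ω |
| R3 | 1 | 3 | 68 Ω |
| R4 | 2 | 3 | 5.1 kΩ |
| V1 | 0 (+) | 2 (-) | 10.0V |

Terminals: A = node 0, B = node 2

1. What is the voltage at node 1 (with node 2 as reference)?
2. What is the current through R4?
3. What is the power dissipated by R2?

Nodal analysis, taking node 2 as the 0 V reference.
Source V1 fixes V_0 = 10 V.
KCL at each unknown node (sum of currents leaving = 0; resistances in Ω):
  Node 1: (V_1 - 10)/82 + (V_1 - 0)/1.6 + (V_1 - V_3)/68 = 0
  Node 3: (V_3 - V_1)/68 + (V_3 - 0)/5100 = 0
Collecting terms (coefficients in siemens):
  0.6519·V_1 - 0.01471·V_3 = 0.122
  0.0149·V_3 - 0.01471·V_1 = 0
Determinant D = (0.6519)(0.0149) - (-0.01471)(-0.01471) = 0.009498
V_1 = [(0.122)(0.0149) - (-0.01471)(0)]/D = 0.1913 V
V_3 = [(0.6519)(0) - (0.122)(-0.01471)]/D = 0.1888 V
Part 1:
  Read off the nodal solution: V_1 = 0.1913 V
Part 2:
  I_R4 = (V_2 - V_3)/R4 = (0 - 0.1888)/5100 = -0.00003702 A
  Magnitude: I_R4 = 0.00003702 A
Part 3:
  I_R2 = (V_1 - V_2)/R2 = (0.1913 - 0)/1.6 = 0.1196 A
  P_R2 = I_R2² × R2 = (0.1196)² × 1.6 = 0.02288 W

Final answers:
1. V_1 = 0.1913 V
2. I_R4 = 3.702e-05 A
3. P_R2 = 0.02288 W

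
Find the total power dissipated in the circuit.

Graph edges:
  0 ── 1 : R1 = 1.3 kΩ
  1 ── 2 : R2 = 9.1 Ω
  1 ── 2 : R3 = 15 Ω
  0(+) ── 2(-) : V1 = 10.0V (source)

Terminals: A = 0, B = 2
Nodal analysis, taking node 2 as the 0 V reference.
Source V1 fixes V_0 = 10 V.
KCL at each unknown node (sum of currents leaving = 0; resistances in Ω):
  Node 1: (V_1 - 10)/1300 + (V_1 - 0)/9.1 + (V_1 - 0)/15 = 0
Collecting terms: 0.1773 × V_1 = 0.007692  =>  V_1 = 0.04338 V
Power in each resistor, P = (ΔV)²/R:
  P_R1 = (10 - 0.04338)²/1300 = 0.07626 W
  P_R2 = (0.04338 - 0)²/9.1 = 0.0002068 W
  P_R3 = (0.04338 - 0)²/15 = 0.0001255 W
P_total = P_R1 + P_R2 + P_R3 = 0.07659 W

Final answer: 0.07659 W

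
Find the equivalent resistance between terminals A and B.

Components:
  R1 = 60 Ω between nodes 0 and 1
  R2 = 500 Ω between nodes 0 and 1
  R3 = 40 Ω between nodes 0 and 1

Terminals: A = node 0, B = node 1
Reduce the network between node 0 (A) and node 1 (B) by series/parallel combination:
  Rp1 = R1 ‖ R2 ‖ R3 (parallel, all between nodes 0 and 1) = 1/(1/60 + 1/500 + 1/40) = 22.9 Ω
R_eq = 22.9 Ω

Final answer: 22.9 Ω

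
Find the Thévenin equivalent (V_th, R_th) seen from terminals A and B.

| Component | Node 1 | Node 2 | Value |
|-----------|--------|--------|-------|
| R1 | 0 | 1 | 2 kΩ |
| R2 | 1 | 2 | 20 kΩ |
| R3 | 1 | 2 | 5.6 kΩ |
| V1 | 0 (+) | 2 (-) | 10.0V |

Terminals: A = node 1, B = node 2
Step 1 — V_th is the open-circuit voltage V_A - V_B (nothing connected across the terminals).
Nodal analysis, taking node 2 as the 0 V reference.
Source V1 fixes V_0 = 10 V.
KCL at each unknown node (sum of currents leaving = 0; resistances in Ω):
  Node 1: (V_1 - 10)/2000 + (V_1 - 0)/20000 + (V_1 - 0)/5600 = 0
Collecting terms: 0.0007286 × V_1 = 0.005  =>  V_1 = 6.863 V
V_th = V_1 - V_2 = 6.863 - 0 = 6.863 V
Step 2 — R_th: zero the source — replace V1 by a short circuit (node 2 merges into node 0) — and find the resistance seen between A (node 1) and B (node 0).
Reduce the network between node 1 (A) and node 0 (B) by series/parallel combination:
  Rp1 = R1 ‖ R2 ‖ R3 (parallel, all between nodes 0 and 1) = 1/(1/2000 + 1/20000 + 1/5600) = 1373 Ω
R_th = 1.373 kΩ

Final answer: V_th = 6.863 V, R_th = 1.373 kΩ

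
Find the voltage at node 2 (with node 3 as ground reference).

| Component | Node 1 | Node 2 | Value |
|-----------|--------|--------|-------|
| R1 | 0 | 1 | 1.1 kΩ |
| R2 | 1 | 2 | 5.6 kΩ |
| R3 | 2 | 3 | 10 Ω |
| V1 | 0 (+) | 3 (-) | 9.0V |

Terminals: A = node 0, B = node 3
Nodal analysis, taking node 3 as the 0 V reference.
Source V1 fixes V_0 = 9 V.
KCL at each unknown node (sum of currents leaving = 0; resistances in Ω):
  Node 1: (V_1 - 9)/1100 + (V_1 - V_2)/5600 = 0
  Node 2: (V_2 - V_1)/5600 + (V_2 - 0)/10 = 0
Collecting terms (coefficients in siemens):
  0.001088·V_1 - 0.0001786·V_2 = 0.008182
  0.1002·V_2 - 0.0001786·V_1 = 0
Determinant D = (0.001088)(0.1002) - (-0.0001786)(-0.0001786) = 0.0001089
V_1 = [(0.008182)(0.1002) - (-0.0001786)(0)]/D = 7.525 V
V_2 = [(0.001088)(0) - (0.008182)(-0.0001786)]/D = 0.01341 V
The requested potential is V_2 = 0.01341 V.

Final answer: V_2 = 0.01341 V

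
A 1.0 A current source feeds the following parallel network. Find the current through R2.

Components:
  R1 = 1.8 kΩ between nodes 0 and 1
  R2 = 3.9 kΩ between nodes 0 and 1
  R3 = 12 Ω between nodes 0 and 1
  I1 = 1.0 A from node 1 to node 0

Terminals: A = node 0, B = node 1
All resistors sit directly between nodes 0 and 1, so they are in parallel and share one voltage V; the full source current 1 A splits among them.
1/R_par = 1/1800 + 1/3900 + 1/12 = 0.08415 S  =>  R_par = 11.88 Ω
V = I × R_par = 1 × 11.88 = 11.88 V
I_R2 = V/R2 = 11.88/3900 = 0.003047 A

Final answer: 0.003047 A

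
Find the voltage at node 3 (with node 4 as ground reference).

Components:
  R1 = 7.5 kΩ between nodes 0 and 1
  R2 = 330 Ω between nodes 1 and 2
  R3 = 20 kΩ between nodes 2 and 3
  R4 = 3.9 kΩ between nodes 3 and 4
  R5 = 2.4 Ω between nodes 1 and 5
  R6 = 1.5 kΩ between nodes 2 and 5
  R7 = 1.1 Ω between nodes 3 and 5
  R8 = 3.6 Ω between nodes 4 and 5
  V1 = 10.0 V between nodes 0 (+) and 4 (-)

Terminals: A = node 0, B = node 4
Nodal analysis, taking node 4 as the 0 V reference.
Source V1 fixes V_0 = 10 V.
KCL at each unknown node (sum of currents leaving = 0; resistances in Ω):
  Node 1: (V_1 - 10)/7500 + (V_1 - V_2)/330 + (V_1 - V_5)/2.4 = 0
  Node 2: (V_2 - V_1)/330 + (V_2 - V_3)/20000 + (V_2 - V_5)/1500 = 0
  Node 3: (V_3 - V_2)/20000 + (V_3 - 0)/3900 + (V_3 - V_5)/1.1 = 0
  Node 5: (V_5 - V_1)/2.4 + (V_5 - V_2)/1500 + (V_5 - V_3)/1.1 + (V_5 - 0)/3.6 = 0
Collecting terms (coefficients in siemens):
  0.4198·V_1 - 0.00303·V_2 - 0.4167·V_5 = 0.001333
  0.003747·V_2 - 0.00303·V_1 - 0.00005·V_3 - 0.0006667·V_5 = 0
  0.9094·V_3 - 0.00005·V_2 - 0.9091·V_5 = 0
  1.604·V_5 - 0.4167·V_1 - 0.0006667·V_2 - 0.9091·V_3 = 0
Solving these 4 simultaneous equations (Gaussian elimination) gives:
  V_1 = 0.007985 V, V_2 = 0.007374 V, V_3 = 0.004791 V, V_5 = 0.004792 V
The requested potential is V_3 = 0.004791 V.

Final answer: V_3 = 0.004791 V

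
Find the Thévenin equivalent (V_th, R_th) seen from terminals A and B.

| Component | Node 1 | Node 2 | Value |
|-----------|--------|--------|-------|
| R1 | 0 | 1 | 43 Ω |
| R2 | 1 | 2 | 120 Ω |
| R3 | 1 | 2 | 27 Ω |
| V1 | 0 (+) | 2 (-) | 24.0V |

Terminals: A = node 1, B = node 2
Step 1 — V_th is the open-circuit voltage V_A - V_B (nothing connected across the terminals).
Nodal analysis, taking node 2 as the 0 V reference.
Source V1 fixes V_0 = 24 V.
KCL at each unknown node (sum of currents leaving = 0; resistances in Ω):
  Node 1: (V_1 - 24)/43 + (V_1 - 0)/120 + (V_1 - 0)/27 = 0
Collecting terms: 0.06863 × V_1 = 0.5581  =>  V_1 = 8.133 V
V_th = V_1 - V_2 = 8.133 - 0 = 8.133 V
Step 2 — R_th: zero the source — replace V1 by a short circuit (node 2 merges into node 0) — and find the resistance seen between A (node 1) and B (node 0).
Reduce the network between node 1 (A) and node 0 (B) by series/parallel combination:
  Rp1 = R1 ‖ R2 ‖ R3 (parallel, all between nodes 0 and 1) = 1/(1/43 + 1/120 + 1/27) = 14.57 Ω
R_th = 14.57 Ω

Final answer: V_th = 8.133 V, R_th = 14.57 Ω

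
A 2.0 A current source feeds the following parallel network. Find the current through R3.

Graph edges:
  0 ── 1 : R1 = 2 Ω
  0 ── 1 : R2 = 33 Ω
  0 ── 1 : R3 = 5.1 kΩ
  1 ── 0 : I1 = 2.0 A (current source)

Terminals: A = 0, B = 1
All resistors sit directly between nodes 0 and 1, so they are in parallel and share one voltage V; the full source current 2 A splits among them.
1/R_par = 1/2 + 1/33 + 1/5100 = 0.5305 S  =>  R_par = 1.885 Ω
V = I × R_par = 2 × 1.885 = 3.77 V
I_R3 = V/R3 = 3.77/5100 = 0.0007392 A

Final answer: 0.0007392 A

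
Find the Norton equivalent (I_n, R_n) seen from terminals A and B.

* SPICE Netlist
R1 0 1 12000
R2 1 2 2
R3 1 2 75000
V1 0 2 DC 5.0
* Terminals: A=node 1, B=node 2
Find the Thévenin equivalent first; then I_n = V_th/R_th and R_n = R_th.
Step 1 — V_th is the open-circuit voltage V_A - V_B (nothing connected across the terminals).
Nodal analysis, taking node 2 as the 0 V reference.
Source V1 fixes V_0 = 5 V.
KCL at each unknown node (sum of currents leaving = 0; resistances in Ω):
  Node 1: (V_1 - 5)/12000 + (V_1 - 0)/2 + (V_1 - 0)/75000 = 0
Collecting terms: 0.5001 × V_1 = 0.0004167  =>  V_1 = 0.0008332 V
V_th = V_1 - V_2 = 0.0008332 - 0 = 0.0008332 V
Step 2 — R_th: zero the source — replace V1 by a short circuit (node 2 merges into node 0) — and find the resistance seen between A (node 1) and B (node 0).
Reduce the network between node 1 (A) and node 0 (B) by series/parallel combination:
  Rp1 = R1 ‖ R2 ‖ R3 (parallel, all between nodes 0 and 1) = 1/(1/12000 + 1/2 + 1/75000) = 2 Ω
R_th = 2 Ω
I_n = V_th/R_th = 0.0008332/2 = 0.0004167 A, and R_n = R_th = 2 Ω

Final answer: I_n = 0.0004167 A, R_n = 2 Ω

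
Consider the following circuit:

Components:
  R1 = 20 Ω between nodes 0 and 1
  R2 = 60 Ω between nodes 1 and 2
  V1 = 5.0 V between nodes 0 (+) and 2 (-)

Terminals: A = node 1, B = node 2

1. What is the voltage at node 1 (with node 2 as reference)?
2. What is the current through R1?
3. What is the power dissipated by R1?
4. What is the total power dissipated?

Nodal analysis, taking node 2 as the 0 V reference.
Source V1 fixes V_0 = 5 V.
KCL at each unknown node (sum of currents leaving = 0; resistances in Ω):
  Node 1: (V_1 - 5)/20 + (V_1 - 0)/60 = 0
Collecting terms: 0.06667 × V_1 = 0.25  =>  V_1 = 3.75 V
Part 1:
  Read off the nodal solution: V_1 = 3.75 V
Part 2:
  I_R1 = (V_0 - V_1)/R1 = (5 - 3.75)/20 = 0.0625 A
  Magnitude: I_R1 = 0.0625 A
Part 3:
  I_R1 = (V_0 - V_1)/R1 = (5 - 3.75)/20 = 0.0625 A
  P_R1 = I_R1² × R1 = (0.0625)² × 20 = 0.07812 W
Part 4:
  Power in each resistor, P = (ΔV)²/R:
    P_R1 = (5 - 3.75)²/20 = 0.07812 W
    P_R2 = (3.75 - 0)²/60 = 0.2344 W
  P_total = P_R1 + P_R2 = 0.3125 W

Final answers:
1. V_1 = 3.75 V
2. I_R1 = 0.0625 A
3. P_R1 = 0.07812 W
4. P_total = 0.3125 W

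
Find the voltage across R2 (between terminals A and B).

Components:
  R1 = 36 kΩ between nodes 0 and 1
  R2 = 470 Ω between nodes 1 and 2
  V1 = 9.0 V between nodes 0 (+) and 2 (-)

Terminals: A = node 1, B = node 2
R1 and R2 are in series across V1 (node 0 → node 1 → node 2), and the output A–B is taken across R2, so this is a voltage divider.
Series current: I = V1/(R1 + R2) = 9/(36000 + 470) = 9/36470 = 0.0002468 A
V_R2 = I × R2 = V1 × R2/(R1 + R2) = 9 × 470/36470 = 0.116 V

Final answer: 0.116 V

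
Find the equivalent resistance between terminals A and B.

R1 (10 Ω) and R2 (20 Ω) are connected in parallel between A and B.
Reduce the network between node 0 (A) and node 1 (B) by series/parallel combination:
  Rp1 = R1 ‖ R2 (parallel, both between nodes 0 and 1) = 1/(1/10 + 1/20) = 6.667 Ω
R_eq = 6.667 Ω

Final answer: 6.667 Ω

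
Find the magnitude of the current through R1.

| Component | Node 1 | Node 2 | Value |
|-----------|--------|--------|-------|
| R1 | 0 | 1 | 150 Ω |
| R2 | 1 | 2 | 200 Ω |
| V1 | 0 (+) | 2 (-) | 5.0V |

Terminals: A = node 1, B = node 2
Nodal analysis, taking node 2 as the 0 V reference.
Source V1 fixes V_0 = 5 V.
KCL at each unknown node (sum of currents leaving = 0; resistances in Ω):
  Node 1: (V_1 - 5)/150 + (V_1 - 0)/200 = 0
Collecting terms: 0.01167 × V_1 = 0.03333  =>  V_1 = 2.857 V
I_R1 = (V_0 - V_1)/R1 = (5 - 2.857)/150 = 0.01429 A
|I_R1| = 0.01429 A

Final answer: |I_R1| = 0.01429 A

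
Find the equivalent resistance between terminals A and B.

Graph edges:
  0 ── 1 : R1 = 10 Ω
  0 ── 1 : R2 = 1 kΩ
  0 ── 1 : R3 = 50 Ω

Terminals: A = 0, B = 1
Reduce the network between node 0 (A) and node 1 (B) by series/parallel combination:
  Rp1 = R1 ‖ R2 ‖ R3 (parallel, all between nodes 0 and 1) = 1/(1/10 + 1/1000 + 1/50) = 8.264 Ω
R_eq = 8.264 Ω

Final answer: 8.264 Ω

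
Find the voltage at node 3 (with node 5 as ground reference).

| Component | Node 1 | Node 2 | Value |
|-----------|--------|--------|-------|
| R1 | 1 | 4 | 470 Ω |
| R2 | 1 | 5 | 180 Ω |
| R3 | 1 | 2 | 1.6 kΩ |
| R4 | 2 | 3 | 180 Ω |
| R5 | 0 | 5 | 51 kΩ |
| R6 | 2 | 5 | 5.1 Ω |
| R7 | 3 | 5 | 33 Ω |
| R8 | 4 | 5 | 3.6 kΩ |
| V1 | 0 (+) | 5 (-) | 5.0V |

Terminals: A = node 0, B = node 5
Nodal analysis, taking node 5 as the 0 V reference.
Source V1 fixes V_0 = 5 V.
KCL at each unknown node (sum of currents leaving = 0; resistances in Ω):
  Node 1: (V_1 - V_4)/470 + (V_1 - 0)/180 + (V_1 - V_2)/1600 = 0
  Node 2: (V_2 - V_1)/1600 + (V_2 - V_3)/180 + (V_2 - 0)/5.1 = 0
  Node 3: (V_3 - V_2)/180 + (V_3 - 0)/33 = 0
  Node 4: (V_4 - V_1)/470 + (V_4 - 0)/3600 = 0
Collecting terms (coefficients in siemens):
  0.008308·V_1 - 0.000625·V_2 - 0.002128·V_4 = 0
  0.2023·V_2 - 0.000625·V_1 - 0.005556·V_3 = 0
  0.03586·V_3 - 0.005556·V_2 = 0
  0.002405·V_4 - 0.002128·V_1 = 0
Solving these 4 simultaneous equations (Gaussian elimination) gives:
  V_1 = 0 V, V_2 = 0 V, V_3 = 0 V, V_4 = 0 V
The requested potential is V_3 = 0 V.

Final answer: V_3 = 0 V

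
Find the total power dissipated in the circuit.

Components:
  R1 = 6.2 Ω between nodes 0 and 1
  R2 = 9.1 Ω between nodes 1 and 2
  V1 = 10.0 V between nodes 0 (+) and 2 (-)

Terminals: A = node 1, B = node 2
Nodal analysis, taking node 2 as the 0 V reference.
Source V1 fixes V_0 = 10 V.
KCL at each unknown node (sum of currents leaving = 0; resistances in Ω):
  Node 1: (V_1 - 10)/6.2 + (V_1 - 0)/9.1 = 0
Collecting terms: 0.2712 × V_1 = 1.613  =>  V_1 = 5.948 V
Power in each resistor, P = (ΔV)²/R:
  P_R1 = (10 - 5.948)²/6.2 = 2.649 W
  P_R2 = (5.948 - 0)²/9.1 = 3.887 W
P_total = P_R1 + P_R2 = 6.536 W

Final answer: 6.536 W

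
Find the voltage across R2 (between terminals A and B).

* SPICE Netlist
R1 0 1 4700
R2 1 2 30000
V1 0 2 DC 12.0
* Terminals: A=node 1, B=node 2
R1 and R2 are in series across V1 (node 0 → node 1 → node 2), and the output A–B is taken across R2, so this is a voltage divider.
Series current: I = V1/(R1 + R2) = 12/(4700 + 30000) = 12/34700 = 0.0003458 A
V_R2 = I × R2 = V1 × R2/(R1 + R2) = 12 × 30000/34700 = 10.37 V

Final answer: 10.37 V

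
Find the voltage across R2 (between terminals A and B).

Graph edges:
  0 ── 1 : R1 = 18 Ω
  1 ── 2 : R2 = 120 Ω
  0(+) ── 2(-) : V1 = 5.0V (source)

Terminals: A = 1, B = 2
R1 and R2 are in series across V1 (node 0 → node 1 → node 2), and the output A–B is taken across R2, so this is a voltage divider.
Series current: I = V1/(R1 + R2) = 5/(18 + 120) = 5/138 = 0.03623 A
V_R2 = I × R2 = V1 × R2/(R1 + R2) = 5 × 120/138 = 4.348 V

Final answer: 4.348 V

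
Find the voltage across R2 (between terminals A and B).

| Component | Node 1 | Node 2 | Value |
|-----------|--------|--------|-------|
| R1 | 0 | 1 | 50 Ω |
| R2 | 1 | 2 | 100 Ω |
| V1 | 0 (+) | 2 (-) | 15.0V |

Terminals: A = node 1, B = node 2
R1 and R2 are in series across V1 (node 0 → node 1 → node 2), and the output A–B is taken across R2, so this is a voltage divider.
Series current: I = V1/(R1 + R2) = 15/(50 + 100) = 15/150 = 0.1 A
V_R2 = I × R2 = V1 × R2/(R1 + R2) = 15 × 100/150 = 10 V

Final answer: 10 V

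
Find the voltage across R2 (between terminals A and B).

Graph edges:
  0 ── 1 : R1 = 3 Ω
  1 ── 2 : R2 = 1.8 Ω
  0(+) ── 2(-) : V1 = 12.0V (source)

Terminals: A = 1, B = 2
R1 and R2 are in series across V1 (node 0 → node 1 → node 2), and the output A–B is taken across R2, so this is a voltage divider.
Series current: I = V1/(R1 + R2) = 12/(3 + 1.8) = 12/4.8 = 2.5 A
V_R2 = I × R2 = V1 × R2/(R1 + R2) = 12 × 1.8/4.8 = 4.5 V

Final answer: 4.5 V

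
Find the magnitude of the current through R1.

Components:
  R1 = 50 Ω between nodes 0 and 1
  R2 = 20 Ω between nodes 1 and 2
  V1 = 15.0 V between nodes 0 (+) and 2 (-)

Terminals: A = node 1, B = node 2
Nodal analysis, taking node 2 as the 0 V reference.
Source V1 fixes V_0 = 15 V.
KCL at each unknown node (sum of currents leaving = 0; resistances in Ω):
  Node 1: (V_1 - 15)/50 + (V_1 - 0)/20 = 0
Collecting terms: 0.07 × V_1 = 0.3  =>  V_1 = 4.286 V
I_R1 = (V_0 - V_1)/R1 = (15 - 4.286)/50 = 0.2143 A
|I_R1| = 0.2143 A

Final answer: |I_R1| = 0.2143 A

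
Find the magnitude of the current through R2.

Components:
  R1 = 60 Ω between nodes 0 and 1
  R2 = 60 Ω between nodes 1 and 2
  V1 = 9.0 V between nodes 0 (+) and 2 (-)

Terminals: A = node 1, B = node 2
Nodal analysis, taking node 2 as the 0 V reference.
Source V1 fixes V_0 = 9 V.
KCL at each unknown node (sum of currents leaving = 0; resistances in Ω):
  Node 1: (V_1 - 9)/60 + (V_1 - 0)/60 = 0
Collecting terms: 0.03333 × V_1 = 0.15  =>  V_1 = 4.5 V
I_R2 = (V_1 - V_2)/R2 = (4.5 - 0)/60 = 0.075 A
|I_R2| = 0.075 A

Final answer: |I_R2| = 0.075 A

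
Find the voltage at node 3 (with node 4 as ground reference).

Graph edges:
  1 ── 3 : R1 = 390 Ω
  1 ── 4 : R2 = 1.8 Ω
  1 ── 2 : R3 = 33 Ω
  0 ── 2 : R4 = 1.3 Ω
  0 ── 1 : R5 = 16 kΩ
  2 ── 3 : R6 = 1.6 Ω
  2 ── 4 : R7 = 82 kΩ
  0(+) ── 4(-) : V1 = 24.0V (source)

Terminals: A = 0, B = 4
Nodal analysis, taking node 4 as the 0 V reference.
Source V1 fixes V_0 = 24 V.
KCL at each unknown node (sum of currents leaving = 0; resistances in Ω):
  Node 1: (V_1 - V_3)/390 + (V_1 - 0)/1.8 + (V_1 - V_2)/33 + (V_1 - 24)/16000 = 0
  Node 2: (V_2 - V_1)/33 + (V_2 - 24)/1.3 + (V_2 - V_3)/1.6 + (V_2 - 0)/82000 = 0
  Node 3: (V_3 - V_1)/390 + (V_3 - V_2)/1.6 = 0
Collecting terms (coefficients in siemens):
  0.5885·V_1 - 0.0303·V_2 - 0.002564·V_3 = 0.0015
  1.425·V_2 - 0.0303·V_1 - 0.625·V_3 = 18.46
  0.6276·V_3 - 0.002564·V_1 - 0.625·V_2 = 0
Solving these 3 simultaneous equations (Gaussian elimination) gives:
  V_1 = 1.291 V, V_2 = 23.07 V, V_3 = 22.98 V
The requested potential is V_3 = 22.98 V.

Final answer: V_3 = 22.98 V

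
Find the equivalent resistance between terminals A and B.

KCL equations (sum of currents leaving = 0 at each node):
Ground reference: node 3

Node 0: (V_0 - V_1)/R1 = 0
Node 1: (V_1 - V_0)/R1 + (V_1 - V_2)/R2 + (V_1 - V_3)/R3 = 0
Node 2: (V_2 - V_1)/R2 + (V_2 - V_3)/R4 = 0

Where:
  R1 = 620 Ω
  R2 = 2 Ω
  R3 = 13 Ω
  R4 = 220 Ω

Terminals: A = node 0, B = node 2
Reduce the network between node 0 (A) and node 2 (B) by series/parallel combination:
  Rs1 = R3 + R4 (series, joined only at node 3) = 13 + 220 = 233 Ω
  Rp1 = R2 ‖ Rs1 (parallel, both between nodes 1 and 2) = 1/(1/2 + 1/233) = 1.983 Ω
  Rs2 = R1 + Rp1 (series, joined only at node 1) = 620 + 1.983 = 622 Ω
R_eq = 622 Ω

Final answer: 622 Ω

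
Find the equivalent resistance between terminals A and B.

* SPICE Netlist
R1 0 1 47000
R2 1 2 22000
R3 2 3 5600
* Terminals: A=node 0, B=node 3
Reduce the network between node 0 (A) and node 3 (B) by series/parallel combination:
  Rs1 = R1 + R2 (series, joined only at node 1) = 47000 + 22000 = 69000 Ω
  Rs2 = R3 + Rs1 (series, joined only at node 2) = 5600 + 69000 = 74600 Ω
R_eq = 74.6 kΩ

Final answer: 74.6 kΩ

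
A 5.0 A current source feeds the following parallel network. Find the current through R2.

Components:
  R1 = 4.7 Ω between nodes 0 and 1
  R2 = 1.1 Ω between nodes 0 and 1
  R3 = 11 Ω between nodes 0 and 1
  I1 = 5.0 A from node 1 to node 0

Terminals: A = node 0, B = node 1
All resistors sit directly between nodes 0 and 1, so they are in parallel and share one voltage V; the full source current 5 A splits among them.
1/R_par = 1/4.7 + 1/1.1 + 1/11 = 1.213 S  =>  R_par = 0.8246 Ω
V = I × R_par = 5 × 0.8246 = 4.123 V
I_R2 = V/R2 = 4.123/1.1 = 3.748 A

Final answer: 3.748 A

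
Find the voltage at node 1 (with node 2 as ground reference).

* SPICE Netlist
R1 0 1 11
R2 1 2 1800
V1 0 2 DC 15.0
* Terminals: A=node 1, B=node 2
Nodal analysis, taking node 2 as the 0 V reference.
Source V1 fixes V_0 = 15 V.
KCL at each unknown node (sum of currents leaving = 0; resistances in Ω):
  Node 1: (V_1 - 15)/11 + (V_1 - 0)/1800 = 0
Collecting terms: 0.09146 × V_1 = 1.364  =>  V_1 = 14.91 V
The requested potential is V_1 = 14.91 V.

Final answer: V_1 = 14.91 V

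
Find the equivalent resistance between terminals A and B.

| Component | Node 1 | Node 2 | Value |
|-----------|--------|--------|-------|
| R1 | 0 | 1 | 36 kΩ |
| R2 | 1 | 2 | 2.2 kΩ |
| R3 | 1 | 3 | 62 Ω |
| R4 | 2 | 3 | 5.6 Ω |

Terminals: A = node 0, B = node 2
Reduce the network between node 0 (A) and node 2 (B) by series/parallel combination:
  Rs1 = R3 + R4 (series, joined only at node 3) = 62 + 5.6 = 67.6 Ω
  Rp1 = R2 ‖ Rs1 (parallel, both between nodes 1 and 2) = 1/(1/2200 + 1/67.6) = 65.58 Ω
  Rs2 = R1 + Rp1 (series, joined only at node 1) = 36000 + 65.58 = 36070 Ω
R_eq = 36.07 kΩ

Final answer: 36.07 kΩ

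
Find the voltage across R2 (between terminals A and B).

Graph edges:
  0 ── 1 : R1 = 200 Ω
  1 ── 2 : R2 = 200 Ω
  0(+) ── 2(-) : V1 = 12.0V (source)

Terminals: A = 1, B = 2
R1 and R2 are in series across V1 (node 0 → node 1 → node 2), and the output A–B is taken across R2, so this is a voltage divider.
Series current: I = V1/(R1 + R2) = 12/(200 + 200) = 12/400 = 0.03 A
V_R2 = I × R2 = V1 × R2/(R1 + R2) = 12 × 200/400 = 6 V

Final answer: 6 V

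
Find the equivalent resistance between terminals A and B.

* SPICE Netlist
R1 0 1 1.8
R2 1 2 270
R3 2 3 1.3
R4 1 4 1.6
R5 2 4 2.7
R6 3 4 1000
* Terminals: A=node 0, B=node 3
The network is not a plain series/parallel combination. Inject a 1 A test current into terminal A (node 0) and return it from terminal B (node 3); then R_eq = V_A / (1 A).
Nodal analysis, taking node 3 as the 0 V reference.
Current source I_test pushes 1 A into node 0 and draws it out of node 3.
KCL at each unknown node (sum of currents leaving = 0; resistances in Ω):
  Node 0: (V_0 - V_1)/1.8 - 1 = 0
  Node 1: (V_1 - V_0)/1.8 + (V_1 - V_2)/270 + (V_1 - V_4)/1.6 = 0
  Node 2: (V_2 - V_1)/270 + (V_2 - 0)/1.3 + (V_2 - V_4)/2.7 = 0
  Node 4: (V_4 - V_1)/1.6 + (V_4 - V_2)/2.7 + (V_4 - 0)/1000 = 0
Collecting terms (coefficients in siemens):
  0.5556·V_0 - 0.5556·V_1 = 1
  1.184·V_1 - 0.5556·V_0 - 0.003704·V_2 - 0.625·V_4 = 0
  1.143·V_2 - 0.003704·V_1 - 0.3704·V_4 = 0
  0.9964·V_4 - 0.625·V_1 - 0.3704·V_2 = 0
Solving these 4 simultaneous equations (Gaussian elimination) gives:
  V_0 = 7.317 V, V_1 = 5.517 V, V_2 = 1.295 V, V_4 = 3.942 V
R_eq = V_0 / 1 A = 7.317 Ω

Final answer: 7.317 Ω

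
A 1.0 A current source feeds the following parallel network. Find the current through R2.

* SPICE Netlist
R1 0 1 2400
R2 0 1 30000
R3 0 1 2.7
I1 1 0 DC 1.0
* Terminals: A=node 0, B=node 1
All resistors sit directly between nodes 0 and 1, so they are in parallel and share one voltage V; the full source current 1 A splits among them.
1/R_par = 1/2400 + 1/30000 + 1/2.7 = 0.3708 S  =>  R_par = 2.697 Ω
V = I × R_par = 1 × 2.697 = 2.697 V
I_R2 = V/R2 = 2.697/30000 = 0.00008989 A

Final answer: 8.989e-05 A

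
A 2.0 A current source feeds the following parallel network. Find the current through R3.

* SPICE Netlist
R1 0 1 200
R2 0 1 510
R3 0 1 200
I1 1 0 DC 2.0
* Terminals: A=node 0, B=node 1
All resistors sit directly between nodes 0 and 1, so they are in parallel and share one voltage V; the full source current 2 A splits among them.
1/R_par = 1/200 + 1/510 + 1/200 = 0.01196 S  =>  R_par = 83.61 Ω
V = I × R_par = 2 × 83.61 = 167.2 V
I_R3 = V/R3 = 167.2/200 = 0.8361 A

Final answer: 0.8361 A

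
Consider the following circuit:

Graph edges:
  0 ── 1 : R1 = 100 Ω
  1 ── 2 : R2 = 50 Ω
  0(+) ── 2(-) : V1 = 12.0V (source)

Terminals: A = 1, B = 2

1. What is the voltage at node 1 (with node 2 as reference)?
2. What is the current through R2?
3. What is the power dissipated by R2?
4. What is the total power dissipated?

Nodal analysis, taking node 2 as the 0 V reference.
Source V1 fixes V_0 = 12 V.
KCL at each unknown node (sum of currents leaving = 0; resistances in Ω):
  Node 1: (V_1 - 12)/100 + (V_1 - 0)/50 = 0
Collecting terms: 0.03 × V_1 = 0.12  =>  V_1 = 4 V
Part 1:
  Read off the nodal solution: V_1 = 4 V
Part 2:
  I_R2 = (V_1 - V_2)/R2 = (4 - 0)/50 = 0.08 A
  Magnitude: I_R2 = 0.08 A
Part 3:
  I_R2 = (V_1 - V_2)/R2 = (4 - 0)/50 = 0.08 A
  P_R2 = I_R2² × R2 = (0.08)² × 50 = 0.32 W
Part 4:
  Power in each resistor, P = (ΔV)²/R:
    P_R1 = (12 - 4)²/100 = 0.64 W
    P_R2 = (4 - 0)²/50 = 0.32 W
  P_total = P_R1 + P_R2 = 0.96 W

Final answers:
1. V_1 = 4 V
2. I_R2 = 0.08 A
3. P_R2 = 0.32 W
4. P_total = 0.96 W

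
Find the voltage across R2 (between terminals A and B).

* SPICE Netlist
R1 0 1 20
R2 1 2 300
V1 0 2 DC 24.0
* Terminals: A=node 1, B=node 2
R1 and R2 are in series across V1 (node 0 → node 1 → node 2), and the output A–B is taken across R2, so this is a voltage divider.
Series current: I = V1/(R1 + R2) = 24/(20 + 300) = 24/320 = 0.075 A
V_R2 = I × R2 = V1 × R2/(R1 + R2) = 24 × 300/320 = 22.5 V

Final answer: 22.5 V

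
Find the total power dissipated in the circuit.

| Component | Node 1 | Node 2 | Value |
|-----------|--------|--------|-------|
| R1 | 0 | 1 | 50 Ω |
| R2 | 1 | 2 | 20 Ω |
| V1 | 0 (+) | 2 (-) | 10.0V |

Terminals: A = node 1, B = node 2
Nodal analysis, taking node 2 as the 0 V reference.
Source V1 fixes V_0 = 10 V.
KCL at each unknown node (sum of currents leaving = 0; resistances in Ω):
  Node 1: (V_1 - 10)/50 + (V_1 - 0)/20 = 0
Collecting terms: 0.07 × V_1 = 0.2  =>  V_1 = 2.857 V
Power in each resistor, P = (ΔV)²/R:
  P_R1 = (10 - 2.857)²/50 = 1.02 W
  P_R2 = (2.857 - 0)²/20 = 0.4082 W
P_total = P_R1 + P_R2 = 1.429 W

Final answer: 1.429 W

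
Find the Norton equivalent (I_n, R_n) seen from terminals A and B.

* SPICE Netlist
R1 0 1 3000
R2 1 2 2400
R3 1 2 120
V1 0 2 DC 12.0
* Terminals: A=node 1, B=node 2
Find the Thévenin equivalent first; then I_n = V_th/R_th and R_n = R_th.
Step 1 — V_th is the open-circuit voltage V_A - V_B (nothing connected across the terminals).
Nodal analysis, taking node 2 as the 0 V reference.
Source V1 fixes V_0 = 12 V.
KCL at each unknown node (sum of currents leaving = 0; resistances in Ω):
  Node 1: (V_1 - 12)/3000 + (V_1 - 0)/2400 + (V_1 - 0)/120 = 0
Collecting terms: 0.009083 × V_1 = 0.004  =>  V_1 = 0.4404 V
V_th = V_1 - V_2 = 0.4404 - 0 = 0.4404 V
Step 2 — R_th: zero the source — replace V1 by a short circuit (node 2 merges into node 0) — and find the resistance seen between A (node 1) and B (node 0).
Reduce the network between node 1 (A) and node 0 (B) by series/parallel combination:
  Rp1 = R1 ‖ R2 ‖ R3 (parallel, all between nodes 0 and 1) = 1/(1/3000 + 1/2400 + 1/120) = 110.1 Ω
R_th = 110.1 Ω
I_n = V_th/R_th = 0.4404/110.1 = 0.004 A, and R_n = R_th = 110.1 Ω

Final answer: I_n = 0.004 A, R_n = 110.1 Ω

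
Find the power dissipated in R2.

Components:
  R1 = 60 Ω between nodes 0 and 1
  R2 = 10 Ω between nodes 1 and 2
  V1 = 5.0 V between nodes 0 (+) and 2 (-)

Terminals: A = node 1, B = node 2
Nodal analysis, taking node 2 as the 0 V reference.
Source V1 fixes V_0 = 5 V.
KCL at each unknown node (sum of currents leaving = 0; resistances in Ω):
  Node 1: (V_1 - 5)/60 + (V_1 - 0)/10 = 0
Collecting terms: 0.1167 × V_1 = 0.08333  =>  V_1 = 0.7143 V
I_R2 = (V_1 - V_2)/R2 = (0.7143 - 0)/10 = 0.07143 A
P_R2 = I_R2² × R2 = (0.07143)² × 10 = 0.05102 W

Final answer: 0.05102 W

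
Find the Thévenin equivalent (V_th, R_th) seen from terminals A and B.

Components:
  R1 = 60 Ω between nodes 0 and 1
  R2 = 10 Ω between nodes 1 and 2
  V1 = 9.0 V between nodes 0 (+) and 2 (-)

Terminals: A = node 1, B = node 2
Step 1 — V_th is the open-circuit voltage V_A - V_B (nothing connected across the terminals).
Nodal analysis, taking node 2 as the 0 V reference.
Source V1 fixes V_0 = 9 V.
KCL at each unknown node (sum of currents leaving = 0; resistances in Ω):
  Node 1: (V_1 - 9)/60 + (V_1 - 0)/10 = 0
Collecting terms: 0.1167 × V_1 = 0.15  =>  V_1 = 1.286 V
V_th = V_1 - V_2 = 1.286 - 0 = 1.286 V
Step 2 — R_th: zero the source — replace V1 by a short circuit (node 2 merges into node 0) — and find the resistance seen between A (node 1) and B (node 0).
Reduce the network between node 1 (A) and node 0 (B) by series/parallel combination:
  Rp1 = R1 ‖ R2 (parallel, both between nodes 0 and 1) = 1/(1/60 + 1/10) = 8.571 Ω
R_th = 8.571 Ω

Final answer: V_th = 1.286 V, R_th = 8.571 Ω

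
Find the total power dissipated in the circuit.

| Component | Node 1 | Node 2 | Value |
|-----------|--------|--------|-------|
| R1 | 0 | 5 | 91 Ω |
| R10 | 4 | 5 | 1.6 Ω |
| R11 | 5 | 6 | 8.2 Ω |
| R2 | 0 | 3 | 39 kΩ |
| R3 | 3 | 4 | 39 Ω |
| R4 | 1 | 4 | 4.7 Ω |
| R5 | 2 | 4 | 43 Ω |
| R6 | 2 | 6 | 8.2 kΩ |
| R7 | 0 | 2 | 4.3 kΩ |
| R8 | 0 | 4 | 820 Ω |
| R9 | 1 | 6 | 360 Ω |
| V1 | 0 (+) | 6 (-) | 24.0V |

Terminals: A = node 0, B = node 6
Nodal analysis, taking node 6 as the 0 V reference.
Source V1 fixes V_0 = 24 V.
KCL at each unknown node (sum of currents leaving = 0; resistances in Ω):
  Node 1: (V_1 - V_4)/4.7 + (V_1 - 0)/360 = 0
  Node 2: (V_2 - V_4)/43 + (V_2 - 0)/8200 + (V_2 - 24)/4300 = 0
  Node 3: (V_3 - 24)/39000 + (V_3 - V_4)/39 = 0
  Node 4: (V_4 - V_3)/39 + (V_4 - V_1)/4.7 + (V_4 - V_2)/43 + (V_4 - 24)/820 + (V_4 - V_5)/1.6 = 0
  Node 5: (V_5 - 24)/91 + (V_5 - V_4)/1.6 + (V_5 - 0)/8.2 = 0
Collecting terms (coefficients in siemens):
  0.2155·V_1 - 0.2128·V_4 = 0
  0.02361·V_2 - 0.02326·V_4 = 0.005581
  0.02567·V_3 - 0.02564·V_4 = 0.0006154
  0.8879·V_4 - 0.2128·V_1 - 0.02326·V_2 - 0.02564·V_3 - 0.625·V_5 = 0.02927
  0.7579·V_5 - 0.625·V_4 = 0.2637
Solving these 5 simultaneous equations (Gaussian elimination) gives:
  V_1 = 2.19 V, V_2 = 2.422 V, V_3 = 2.241 V, V_4 = 2.219 V
  V_5 = 2.178 V
Power in each resistor, P = (ΔV)²/R:
  P_R1 = (24 - 2.178)²/91 = 5.233 W
  P_R2 = (24 - 2.241)²/39000 = 0.01214 W
  P_R3 = (2.241 - 2.219)²/39 = 0.00001214 W
  P_R4 = (2.19 - 2.219)²/4.7 = 0.000174 W
  P_R5 = (2.422 - 2.219)²/43 = 0.0009591 W
  P_R6 = (2.422 - 0)²/8200 = 0.0007153 W
  P_R7 = (24 - 2.422)²/4300 = 0.1083 W
  P_R8 = (24 - 2.219)²/820 = 0.5786 W
  P_R9 = (2.19 - 0)²/360 = 0.01333 W
  P_R10 = (2.219 - 2.178)²/1.6 = 0.001062 W
  P_R11 = (2.178 - 0)²/8.2 = 0.5783 W
P_total = P_R1 + P_R2 + P_R3 + P_R4 + P_R5 + P_R6 + P_R7 + P_R8 + P_R9 + P_R10 + P_R11 = 6.527 W

Final answer: 6.527 W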